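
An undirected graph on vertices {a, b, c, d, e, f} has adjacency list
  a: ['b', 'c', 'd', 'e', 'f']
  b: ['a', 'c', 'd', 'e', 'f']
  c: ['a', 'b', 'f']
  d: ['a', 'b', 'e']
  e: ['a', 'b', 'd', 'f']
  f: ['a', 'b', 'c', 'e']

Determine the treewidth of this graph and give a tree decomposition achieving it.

Treewidth 3.
One such decomposition:
Bags: B1 = {a, b, c, f}  B2 = {a, b, e, f}  B3 = {a, b, d, e}
Tree: B1–B2, B2–B3

The largest bag has 4 vertices, giving width 3; this decomposition certifies tw(G) ≤ 3. For the lower bound, the 4 vertices {a, b, d, e} are pairwise adjacent, and any tree decomposition puts a clique entirely inside one bag — forcing width ≥ 3. Therefore the treewidth is 3.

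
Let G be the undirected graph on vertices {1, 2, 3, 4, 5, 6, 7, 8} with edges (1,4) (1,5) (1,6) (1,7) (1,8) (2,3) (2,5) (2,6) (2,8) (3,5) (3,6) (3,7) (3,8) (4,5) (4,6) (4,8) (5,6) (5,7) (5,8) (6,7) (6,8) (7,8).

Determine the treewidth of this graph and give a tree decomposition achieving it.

Treewidth 4.
Bags: B1 = {1, 5, 6, 7, 8}  B2 = {3, 5, 6, 7, 8}  B3 = {2, 3, 5, 6, 8}  B4 = {1, 4, 5, 6, 8}
Tree: B1–B2, B2–B3, B1–B4

Every bag has size at most 5, so the width is 5 − 1 = 4 and tw(G) ≤ 4. Conversely, {1, 4, 5, 6, 8} is a clique of size 5, and the vertices of any clique must share a bag in every tree decomposition; so some bag has ≥ 5 vertices and tw(G) ≥ 4. Therefore the treewidth is 4.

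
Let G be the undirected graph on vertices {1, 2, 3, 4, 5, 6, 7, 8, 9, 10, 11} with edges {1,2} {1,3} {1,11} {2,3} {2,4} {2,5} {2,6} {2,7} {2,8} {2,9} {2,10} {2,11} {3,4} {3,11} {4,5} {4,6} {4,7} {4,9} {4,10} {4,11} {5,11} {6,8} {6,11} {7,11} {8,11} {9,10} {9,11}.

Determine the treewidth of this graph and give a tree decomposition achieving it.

Each bag holds 4 vertices, so the decomposition has width 3, which upper-bounds the treewidth. Conversely, {2, 4, 9, 10} is a clique of size 4, and the vertices of any clique must share a bag in every tree decomposition; so some bag has ≥ 4 vertices and tw(G) ≥ 3. Combining the bounds, tw(G) = 3.

Treewidth 3.
One such decomposition:
Bags: B1 = {2, 4, 6, 11}  B2 = {2, 4, 5, 11}  B3 = {2, 4, 7, 11}  B4 = {2, 3, 4, 11}  B5 = {2, 6, 8, 11}  B6 = {1, 2, 3, 11}  B7 = {2, 4, 9, 11}  B8 = {2, 4, 9, 10}
Tree: B1–B2, B1–B3, B3–B4, B1–B5, B4–B6, B3–B7, B7–B8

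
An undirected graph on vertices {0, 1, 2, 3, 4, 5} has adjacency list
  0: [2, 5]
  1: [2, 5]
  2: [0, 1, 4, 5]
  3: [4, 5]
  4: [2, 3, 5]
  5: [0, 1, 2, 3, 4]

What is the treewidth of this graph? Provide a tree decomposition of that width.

Treewidth 2.
One optimal decomposition is:
Bags: B1 = {3, 4, 5}  B2 = {2, 4, 5}  B3 = {1, 2, 5}  B4 = {0, 2, 5}
Tree: B1–B2, B2–B3, B2–B4

Each bag holds 3 vertices, so the decomposition has width 2, which upper-bounds the treewidth. On the other hand G contains the 3-clique {0, 2, 5}. A clique must lie in a single bag of any decomposition, so no decomposition can have width below 2. Hence tw(G) = 2 exactly.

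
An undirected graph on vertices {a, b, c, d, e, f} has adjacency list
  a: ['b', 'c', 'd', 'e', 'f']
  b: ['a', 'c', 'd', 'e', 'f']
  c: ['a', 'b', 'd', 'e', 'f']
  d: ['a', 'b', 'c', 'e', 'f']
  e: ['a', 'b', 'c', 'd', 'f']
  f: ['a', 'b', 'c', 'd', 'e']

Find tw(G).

5

A width-5 tree decomposition is:
Bags: B1 = {a, b, c, d, e, f}
Tree: (single bag)
A single bag containing all 6 vertices is trivially a valid decomposition of width 5. Conversely, {a, b, c, d, e, f} is a clique of size 6, and the vertices of any clique must share a bag in every tree decomposition; so some bag has ≥ 6 vertices and tw(G) ≥ 5. Therefore the treewidth is 5.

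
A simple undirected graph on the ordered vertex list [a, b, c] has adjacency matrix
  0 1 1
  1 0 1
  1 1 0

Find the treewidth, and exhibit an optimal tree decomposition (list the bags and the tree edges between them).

Treewidth 2.
One such decomposition:
Bags: B1 = {a, b, c}
Tree: (single bag)

With just one bag of size 3, the width is 3 − 1 = 2, so tw(G) ≤ 2. For the lower bound, the 3 vertices {a, b, c} are pairwise adjacent, and any tree decomposition puts a clique entirely inside one bag — forcing width ≥ 2. The upper and lower bounds meet at 2, so that is the treewidth.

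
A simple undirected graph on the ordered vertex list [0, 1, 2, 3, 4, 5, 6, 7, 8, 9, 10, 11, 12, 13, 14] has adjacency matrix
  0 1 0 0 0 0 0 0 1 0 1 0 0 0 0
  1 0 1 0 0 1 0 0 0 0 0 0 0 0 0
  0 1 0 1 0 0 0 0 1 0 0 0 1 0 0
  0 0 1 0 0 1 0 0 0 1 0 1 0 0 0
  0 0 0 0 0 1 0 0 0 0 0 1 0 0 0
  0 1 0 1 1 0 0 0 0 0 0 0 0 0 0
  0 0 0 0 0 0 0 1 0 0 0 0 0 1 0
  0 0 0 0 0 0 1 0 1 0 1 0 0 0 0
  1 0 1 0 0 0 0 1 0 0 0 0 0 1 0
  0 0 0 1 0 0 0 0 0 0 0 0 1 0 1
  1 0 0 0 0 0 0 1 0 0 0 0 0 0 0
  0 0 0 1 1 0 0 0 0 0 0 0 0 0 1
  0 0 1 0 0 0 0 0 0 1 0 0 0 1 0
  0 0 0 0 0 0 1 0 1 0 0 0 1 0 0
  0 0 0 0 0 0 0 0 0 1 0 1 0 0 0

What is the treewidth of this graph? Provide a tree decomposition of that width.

Treewidth 3.
One optimal decomposition is:
Bags: B1 = {4, 9, 11, 14}  B2 = {3, 4, 9, 11}  B3 = {3, 4, 5, 9}  B4 = {3, 5, 9, 12}  B5 = {2, 3, 5, 12}  B6 = {1, 2, 5, 12}  B7 = {1, 2, 12, 13}  B8 = {1, 2, 8, 13}  B9 = {0, 1, 8, 13}  B10 = {0, 6, 8, 13}  B11 = {0, 6, 7, 8}  B12 = {0, 6, 7, 10}
Tree: B1–B2, B2–B3, B3–B4, B4–B5, B5–B6, B6–B7, B7–B8, B8–B9, B9–B10, B10–B11, B11–B12

Every bag has size at most 4, so the width is 4 − 1 = 3 and tw(G) ≤ 3. For the lower bound: the 4 vertex sets {4,11,14}, {9}, {3}, {1,2,5,12} are disjoint, each induces a connected subgraph, and every pair is joined by at least one edge of G. Contracting each set to a single vertex therefore yields K_{4} as a minor, and since treewidth is minor-monotone, tw(G) ≥ tw(K_{4}) = 3. Combining the bounds, tw(G) = 3.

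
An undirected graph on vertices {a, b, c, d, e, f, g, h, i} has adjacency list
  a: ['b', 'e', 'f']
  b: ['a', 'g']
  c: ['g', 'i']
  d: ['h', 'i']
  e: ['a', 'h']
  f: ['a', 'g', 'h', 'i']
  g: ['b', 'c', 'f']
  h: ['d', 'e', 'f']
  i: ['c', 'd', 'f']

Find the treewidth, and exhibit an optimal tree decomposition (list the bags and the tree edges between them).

Every bag has size at most 4, so the width is 4 − 1 = 3 and tw(G) ≤ 3. For the lower bound: the 4 vertex sets {c,d,i}, {g}, {f}, {a,b,e,h} are disjoint, each induces a connected subgraph, and every pair is joined by at least one edge of G. Contracting each set to a single vertex therefore yields K_{4} as a minor, and since treewidth is minor-monotone, tw(G) ≥ tw(K_{4}) = 3. The upper and lower bounds meet at 3, so that is the treewidth.

Treewidth 3.
One optimal decomposition is:
Bags: B1 = {c, d, g, i}  B2 = {d, f, g, i}  B3 = {d, f, g, h}  B4 = {b, f, g, h}  B5 = {a, b, f, h}  B6 = {a, b, e, h}
Tree: B1–B2, B2–B3, B3–B4, B4–B5, B5–B6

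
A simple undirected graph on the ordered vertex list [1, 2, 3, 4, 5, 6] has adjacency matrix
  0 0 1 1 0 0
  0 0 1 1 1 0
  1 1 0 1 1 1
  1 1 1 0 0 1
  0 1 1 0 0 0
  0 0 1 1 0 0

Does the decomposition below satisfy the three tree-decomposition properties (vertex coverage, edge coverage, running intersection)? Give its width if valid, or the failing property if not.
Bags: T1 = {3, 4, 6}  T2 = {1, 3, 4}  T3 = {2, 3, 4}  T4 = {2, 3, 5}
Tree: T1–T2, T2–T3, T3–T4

Every vertex of G appears in some bag (union = {1, 2, 3, 4, 5, 6}); every edge is covered by a bag; and for each vertex v the set of bags containing v is connected in the bag tree. The decomposition is therefore valid. The largest bag has 3 vertices, so the width is 2.

Yes; width 2.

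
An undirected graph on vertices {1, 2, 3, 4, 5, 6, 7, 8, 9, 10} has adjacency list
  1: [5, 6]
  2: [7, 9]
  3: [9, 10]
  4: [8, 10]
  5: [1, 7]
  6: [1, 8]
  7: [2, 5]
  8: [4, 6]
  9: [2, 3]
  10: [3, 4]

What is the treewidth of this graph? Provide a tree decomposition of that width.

The largest bag has 3 vertices, giving width 2; this decomposition certifies tw(G) ≤ 2. Since 9–3–10–4–8–6–1–5–7–2–9 is a cycle in G, G is not acyclic. Forests are exactly the graphs of treewidth ≤ 1, so tw(G) ≥ 2. The upper and lower bounds meet at 2, so that is the treewidth.

Treewidth 2.
One such decomposition:
Bags: B1 = {3, 9, 10}  B2 = {4, 9, 10}  B3 = {4, 8, 9}  B4 = {6, 8, 9}  B5 = {1, 6, 9}  B6 = {1, 5, 9}  B7 = {5, 7, 9}  B8 = {2, 7, 9}
Tree: B1–B2, B2–B3, B3–B4, B4–B5, B5–B6, B6–B7, B7–B8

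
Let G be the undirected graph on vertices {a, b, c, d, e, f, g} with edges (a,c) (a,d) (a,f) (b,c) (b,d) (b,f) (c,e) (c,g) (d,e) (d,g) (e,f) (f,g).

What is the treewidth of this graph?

A width-3 tree decomposition is:
Bags: B1 = {b, c, d, f}  B2 = {c, d, e, f}  B3 = {a, c, d, f}  B4 = {c, d, f, g}
Tree: B1–B2, B2–B3, B3–B4
Each bag holds 4 vertices, so the decomposition has width 3, which upper-bounds the treewidth. For the lower bound: the 4 vertex sets {b,d}, {c,e}, {f}, {a} are disjoint, each induces a connected subgraph, and every pair is joined by at least one edge of G. Contracting each set to a single vertex therefore yields K_{4} as a minor, and since treewidth is minor-monotone, tw(G) ≥ tw(K_{4}) = 3. Therefore the treewidth is 3.

3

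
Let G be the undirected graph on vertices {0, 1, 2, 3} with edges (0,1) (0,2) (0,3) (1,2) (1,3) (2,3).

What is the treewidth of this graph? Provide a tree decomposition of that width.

With just one bag of size 4, the width is 4 − 1 = 3, so tw(G) ≤ 3. Conversely, {0, 1, 2, 3} is a clique of size 4, and the vertices of any clique must share a bag in every tree decomposition; so some bag has ≥ 4 vertices and tw(G) ≥ 3. Hence tw(G) = 3 exactly.

Treewidth 3.
One such decomposition:
Bags: B1 = {0, 1, 2, 3}
Tree: (single bag)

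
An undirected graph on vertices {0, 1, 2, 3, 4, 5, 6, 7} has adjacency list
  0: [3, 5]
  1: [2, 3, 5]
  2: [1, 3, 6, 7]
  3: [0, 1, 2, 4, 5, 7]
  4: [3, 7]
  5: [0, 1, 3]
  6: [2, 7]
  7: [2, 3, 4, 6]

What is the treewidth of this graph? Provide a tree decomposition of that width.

Treewidth 2.
One such decomposition:
Bags: B1 = {1, 2, 3}  B2 = {2, 3, 7}  B3 = {1, 3, 5}  B4 = {0, 3, 5}  B5 = {2, 6, 7}  B6 = {3, 4, 7}
Tree: B1–B2, B1–B3, B3–B4, B2–B5, B2–B6

Each bag holds 3 vertices, so the decomposition has width 2, which upper-bounds the treewidth. For the lower bound, the 3 vertices {0, 3, 5} are pairwise adjacent, and any tree decomposition puts a clique entirely inside one bag — forcing width ≥ 2. Hence tw(G) = 2 exactly.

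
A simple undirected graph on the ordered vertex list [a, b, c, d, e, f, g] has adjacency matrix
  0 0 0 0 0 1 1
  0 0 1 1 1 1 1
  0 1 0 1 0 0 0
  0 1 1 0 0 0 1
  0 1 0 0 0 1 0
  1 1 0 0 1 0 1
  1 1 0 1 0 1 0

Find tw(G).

A width-2 tree decomposition is:
Bags: B1 = {b, f, g}  B2 = {b, d, g}  B3 = {b, e, f}  B4 = {a, f, g}  B5 = {b, c, d}
Tree: B1–B2, B1–B3, B1–B4, B2–B5
Each bag holds 3 vertices, so the decomposition has width 2, which upper-bounds the treewidth. For the lower bound, the 3 vertices {a, f, g} are pairwise adjacent, and any tree decomposition puts a clique entirely inside one bag — forcing width ≥ 2. Combining the bounds, tw(G) = 2.

2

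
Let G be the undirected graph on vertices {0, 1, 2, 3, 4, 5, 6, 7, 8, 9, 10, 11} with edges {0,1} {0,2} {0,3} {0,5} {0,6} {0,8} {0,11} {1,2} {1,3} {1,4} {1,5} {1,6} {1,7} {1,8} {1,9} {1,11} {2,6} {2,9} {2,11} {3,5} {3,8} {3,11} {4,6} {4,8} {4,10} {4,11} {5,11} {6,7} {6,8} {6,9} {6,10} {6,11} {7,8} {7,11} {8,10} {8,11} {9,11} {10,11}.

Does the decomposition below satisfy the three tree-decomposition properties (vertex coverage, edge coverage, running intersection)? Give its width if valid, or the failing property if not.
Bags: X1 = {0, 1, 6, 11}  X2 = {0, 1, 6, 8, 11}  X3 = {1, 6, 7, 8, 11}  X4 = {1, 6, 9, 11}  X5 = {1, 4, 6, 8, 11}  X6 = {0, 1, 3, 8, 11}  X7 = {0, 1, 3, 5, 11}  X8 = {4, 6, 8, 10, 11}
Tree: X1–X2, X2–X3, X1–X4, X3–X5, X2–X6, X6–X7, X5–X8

A tree decomposition must satisfy three properties: every vertex lies in some bag; for every edge, both endpoints lie together in some bag; and for every vertex, the bags containing it form a connected subtree. Here vertex 2 appears in no bag, so the decomposition is invalid.

No — vertex 2 appears in no bag.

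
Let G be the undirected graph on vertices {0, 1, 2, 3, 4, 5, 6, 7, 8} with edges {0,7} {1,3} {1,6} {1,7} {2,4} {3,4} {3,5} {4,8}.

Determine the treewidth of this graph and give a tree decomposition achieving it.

Treewidth 1.
Bags: B1 = {1, 7}  B2 = {1, 3}  B3 = {3, 4}  B4 = {0, 7}  B5 = {4, 8}  B6 = {3, 5}  B7 = {1, 6}  B8 = {2, 4}
Tree: B1–B2, B2–B3, B1–B4, B3–B5, B2–B6, B2–B7, B5–B8

The largest bag has 2 vertices, giving width 1; this decomposition certifies tw(G) ≤ 1. G has an edge, so its treewidth is at least 1. Therefore the treewidth is 1.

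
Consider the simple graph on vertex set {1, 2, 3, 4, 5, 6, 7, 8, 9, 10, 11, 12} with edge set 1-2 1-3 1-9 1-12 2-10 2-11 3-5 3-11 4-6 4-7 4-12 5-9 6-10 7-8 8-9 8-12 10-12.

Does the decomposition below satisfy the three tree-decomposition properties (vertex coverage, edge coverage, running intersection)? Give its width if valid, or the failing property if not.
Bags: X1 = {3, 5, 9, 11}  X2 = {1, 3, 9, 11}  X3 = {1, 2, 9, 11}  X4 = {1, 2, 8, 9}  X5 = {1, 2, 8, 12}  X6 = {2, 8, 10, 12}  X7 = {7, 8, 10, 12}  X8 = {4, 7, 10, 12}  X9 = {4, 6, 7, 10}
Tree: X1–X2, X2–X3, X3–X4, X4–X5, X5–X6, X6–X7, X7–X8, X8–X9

Yes; width 3.

Every vertex of G appears in some bag (union = {1, 2, 3, 4, 5, 6, 7, 8, 9, 10, 11, 12}); every edge is covered by a bag; and for each vertex v the set of bags containing v is connected in the bag tree. The decomposition is therefore valid. The largest bag has 4 vertices, so the width is 3.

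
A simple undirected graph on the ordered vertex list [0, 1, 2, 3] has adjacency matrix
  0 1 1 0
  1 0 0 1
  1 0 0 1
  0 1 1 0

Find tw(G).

2

A width-2 tree decomposition is:
Bags: B1 = {1, 2, 3}  B2 = {0, 1, 2}
Tree: B1–B2
Each bag holds 3 vertices, so the decomposition has width 2, which upper-bounds the treewidth. The edges 2–3–1–0–2 form a cycle, so G is not a tree and its treewidth is at least 2. Combining the bounds, tw(G) = 2.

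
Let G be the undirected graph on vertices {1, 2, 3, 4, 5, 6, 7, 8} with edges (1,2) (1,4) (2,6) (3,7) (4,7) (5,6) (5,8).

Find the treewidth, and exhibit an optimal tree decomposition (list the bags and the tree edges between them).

The largest bag has 2 vertices, giving width 1; this decomposition certifies tw(G) ≤ 1. Any graph with an edge has treewidth ≥ 1, and G has the edge 8–5. The upper and lower bounds meet at 1, so that is the treewidth.

Treewidth 1.
One such decomposition:
Bags: B1 = {5, 8}  B2 = {5, 6}  B3 = {2, 6}  B4 = {1, 2}  B5 = {1, 4}  B6 = {4, 7}  B7 = {3, 7}
Tree: B1–B2, B2–B3, B3–B4, B4–B5, B5–B6, B6–B7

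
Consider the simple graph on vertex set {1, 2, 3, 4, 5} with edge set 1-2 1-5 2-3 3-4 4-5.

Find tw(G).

2

A width-2 tree decomposition is:
Bags: B1 = {3, 4, 5}  B2 = {1, 3, 5}  B3 = {1, 2, 3}
Tree: B1–B2, B2–B3
The largest bag has 3 vertices, giving width 2; this decomposition certifies tw(G) ≤ 2. Since 3–4–5–1–2–3 is a cycle in G, G is not acyclic. Forests are exactly the graphs of treewidth ≤ 1, so tw(G) ≥ 2. Combining the bounds, tw(G) = 2.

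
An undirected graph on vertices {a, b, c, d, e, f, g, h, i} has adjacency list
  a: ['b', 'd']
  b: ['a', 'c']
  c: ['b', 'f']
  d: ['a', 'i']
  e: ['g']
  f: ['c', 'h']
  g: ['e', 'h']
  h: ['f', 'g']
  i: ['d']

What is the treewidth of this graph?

1

A width-1 tree decomposition is:
Bags: B1 = {d, i}  B2 = {a, d}  B3 = {a, b}  B4 = {b, c}  B5 = {c, f}  B6 = {f, h}  B7 = {g, h}  B8 = {e, g}
Tree: B1–B2, B2–B3, B3–B4, B4–B5, B5–B6, B6–B7, B7–B8
The largest bag has 2 vertices, giving width 1; this decomposition certifies tw(G) ≤ 1. Any graph with an edge has treewidth ≥ 1, and G has the edge i–d. Combining the bounds, tw(G) = 1.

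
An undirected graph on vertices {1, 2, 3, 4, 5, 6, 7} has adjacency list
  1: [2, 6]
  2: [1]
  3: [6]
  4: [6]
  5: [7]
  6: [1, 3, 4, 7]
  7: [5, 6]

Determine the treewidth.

1

A width-1 tree decomposition is:
Bags: B1 = {1, 6}  B2 = {3, 6}  B3 = {1, 2}  B4 = {6, 7}  B5 = {4, 6}  B6 = {5, 7}
Tree: B1–B2, B1–B3, B1–B4, B1–B5, B4–B6
The largest bag has 2 vertices, giving width 1; this decomposition certifies tw(G) ≤ 1. Any graph with an edge has treewidth ≥ 1, and G has the edge 1–6. The upper and lower bounds meet at 1, so that is the treewidth.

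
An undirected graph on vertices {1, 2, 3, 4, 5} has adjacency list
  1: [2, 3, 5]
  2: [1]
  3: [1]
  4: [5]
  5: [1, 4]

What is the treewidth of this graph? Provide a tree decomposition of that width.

The largest bag has 2 vertices, giving width 1; this decomposition certifies tw(G) ≤ 1. Since G has at least one edge (e.g. 1–2), it is not an edgeless graph, so tw(G) ≥ 1. Hence tw(G) = 1 exactly.

Treewidth 1.
One such decomposition:
Bags: B1 = {1, 2}  B2 = {1, 5}  B3 = {4, 5}  B4 = {1, 3}
Tree: B1–B2, B2–B3, B1–B4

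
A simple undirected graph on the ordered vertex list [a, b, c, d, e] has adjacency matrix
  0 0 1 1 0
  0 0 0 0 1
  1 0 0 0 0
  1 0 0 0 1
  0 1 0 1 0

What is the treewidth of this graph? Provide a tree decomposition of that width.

Treewidth 1.
One such decomposition:
Bags: B1 = {a, c}  B2 = {a, d}  B3 = {d, e}  B4 = {b, e}
Tree: B1–B2, B2–B3, B3–B4

The largest bag has 2 vertices, giving width 1; this decomposition certifies tw(G) ≤ 1. G has an edge, so its treewidth is at least 1. Combining the bounds, tw(G) = 1.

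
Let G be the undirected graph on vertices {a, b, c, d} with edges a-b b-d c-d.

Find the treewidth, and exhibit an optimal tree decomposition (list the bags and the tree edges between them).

Every bag has size at most 2, so the width is 2 − 1 = 1 and tw(G) ≤ 1. Since G has at least one edge (e.g. a–b), it is not an edgeless graph, so tw(G) ≥ 1. The upper and lower bounds meet at 1, so that is the treewidth.

Treewidth 1.
Bags: B1 = {a, b}  B2 = {b, d}  B3 = {c, d}
Tree: B1–B2, B2–B3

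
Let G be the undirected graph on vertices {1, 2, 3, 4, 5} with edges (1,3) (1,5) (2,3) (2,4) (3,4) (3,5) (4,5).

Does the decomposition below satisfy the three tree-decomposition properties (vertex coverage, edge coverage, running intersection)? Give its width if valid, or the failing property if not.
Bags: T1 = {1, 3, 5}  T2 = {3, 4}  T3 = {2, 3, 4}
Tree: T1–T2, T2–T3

A tree decomposition must satisfy three properties: every vertex lies in some bag; for every edge, both endpoints lie together in some bag; and for every vertex, the bags containing it form a connected subtree. Here edge (5,4) lies in no bag, so the decomposition is invalid.

No — edge (5,4) lies in no bag.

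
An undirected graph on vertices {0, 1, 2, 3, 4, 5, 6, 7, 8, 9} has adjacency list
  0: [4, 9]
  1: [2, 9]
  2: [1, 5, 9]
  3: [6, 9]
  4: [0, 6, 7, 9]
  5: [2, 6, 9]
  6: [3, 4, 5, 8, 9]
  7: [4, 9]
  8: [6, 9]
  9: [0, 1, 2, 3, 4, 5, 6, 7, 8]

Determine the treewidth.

2

A width-2 tree decomposition is:
Bags: B1 = {5, 6, 9}  B2 = {2, 5, 9}  B3 = {3, 6, 9}  B4 = {1, 2, 9}  B5 = {4, 6, 9}  B6 = {4, 7, 9}  B7 = {0, 4, 9}  B8 = {6, 8, 9}
Tree: B1–B2, B1–B3, B2–B4, B1–B5, B5–B6, B5–B7, B5–B8
Every bag has size at most 3, so the width is 3 − 1 = 2 and tw(G) ≤ 2. On the other hand G contains the 3-clique {0, 4, 9}. A clique must lie in a single bag of any decomposition, so no decomposition can have width below 2. Hence tw(G) = 2 exactly.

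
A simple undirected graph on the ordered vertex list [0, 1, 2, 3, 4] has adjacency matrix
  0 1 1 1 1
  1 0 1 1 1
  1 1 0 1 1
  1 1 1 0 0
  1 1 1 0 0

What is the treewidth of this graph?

3

A width-3 tree decomposition is:
Bags: B1 = {0, 1, 2, 3}  B2 = {0, 1, 2, 4}
Tree: B1–B2
Every bag has size at most 4, so the width is 4 − 1 = 3 and tw(G) ≤ 3. Conversely, {0, 1, 2, 3} is a clique of size 4, and the vertices of any clique must share a bag in every tree decomposition; so some bag has ≥ 4 vertices and tw(G) ≥ 3. Hence tw(G) = 3 exactly.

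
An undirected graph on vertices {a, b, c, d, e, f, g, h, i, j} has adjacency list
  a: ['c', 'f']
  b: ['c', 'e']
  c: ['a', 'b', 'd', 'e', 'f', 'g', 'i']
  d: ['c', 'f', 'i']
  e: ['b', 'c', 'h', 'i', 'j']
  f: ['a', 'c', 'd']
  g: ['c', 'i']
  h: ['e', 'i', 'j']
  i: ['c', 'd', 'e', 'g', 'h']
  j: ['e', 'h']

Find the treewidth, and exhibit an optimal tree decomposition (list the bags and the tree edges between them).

Treewidth 2.
One optimal decomposition is:
Bags: B1 = {c, e, i}  B2 = {c, d, i}  B3 = {b, c, e}  B4 = {e, h, i}  B5 = {c, d, f}  B6 = {c, g, i}  B7 = {a, c, f}  B8 = {e, h, j}
Tree: B1–B2, B1–B3, B1–B4, B2–B5, B2–B6, B5–B7, B4–B8

Each bag holds 3 vertices, so the decomposition has width 2, which upper-bounds the treewidth. For the lower bound, the 3 vertices {e, h, j} are pairwise adjacent, and any tree decomposition puts a clique entirely inside one bag — forcing width ≥ 2. Combining the bounds, tw(G) = 2.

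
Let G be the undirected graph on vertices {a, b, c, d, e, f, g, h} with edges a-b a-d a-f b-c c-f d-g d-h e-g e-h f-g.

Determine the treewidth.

2

A width-2 tree decomposition is:
Bags: B1 = {d, e, h}  B2 = {d, e, g}  B3 = {a, d, g}  B4 = {a, f, g}  B5 = {a, b, f}  B6 = {b, c, f}
Tree: B1–B2, B2–B3, B3–B4, B4–B5, B5–B6
The largest bag has 3 vertices, giving width 2; this decomposition certifies tw(G) ≤ 2. For the lower bound, G contains the cycle h–e–g–d–h, so G is not a forest; only forests have treewidth ≤ 1, hence tw(G) ≥ 2. Therefore the treewidth is 2.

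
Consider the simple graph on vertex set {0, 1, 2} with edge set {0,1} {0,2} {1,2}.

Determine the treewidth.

A width-2 tree decomposition is:
Bags: B1 = {0, 1, 2}
Tree: (single bag)
With just one bag of size 3, the width is 3 − 1 = 2, so tw(G) ≤ 2. Conversely, {0, 1, 2} is a clique of size 3, and the vertices of any clique must share a bag in every tree decomposition; so some bag has ≥ 3 vertices and tw(G) ≥ 2. Combining the bounds, tw(G) = 2.

2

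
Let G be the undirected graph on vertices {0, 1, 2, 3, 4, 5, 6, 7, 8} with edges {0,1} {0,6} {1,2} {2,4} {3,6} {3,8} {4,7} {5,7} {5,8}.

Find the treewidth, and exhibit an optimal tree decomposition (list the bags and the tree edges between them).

Every bag has size at most 3, so the width is 3 − 1 = 2 and tw(G) ≤ 2. For the lower bound, G contains the cycle 0–1–2–4–7–5–8–3–6–0, so G is not a forest; only forests have treewidth ≤ 1, hence tw(G) ≥ 2. Hence tw(G) = 2 exactly.

Treewidth 2.
One such decomposition:
Bags: B1 = {0, 1, 2}  B2 = {0, 2, 4}  B3 = {0, 4, 7}  B4 = {0, 5, 7}  B5 = {0, 5, 8}  B6 = {0, 3, 8}  B7 = {0, 3, 6}
Tree: B1–B2, B2–B3, B3–B4, B4–B5, B5–B6, B6–B7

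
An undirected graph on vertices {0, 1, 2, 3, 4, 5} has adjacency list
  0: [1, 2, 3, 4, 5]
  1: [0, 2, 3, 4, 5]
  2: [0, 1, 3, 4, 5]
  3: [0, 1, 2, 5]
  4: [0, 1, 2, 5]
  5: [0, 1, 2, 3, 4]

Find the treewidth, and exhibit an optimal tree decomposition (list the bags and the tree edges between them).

Treewidth 4.
Bags: B1 = {0, 1, 2, 3, 5}  B2 = {0, 1, 2, 4, 5}
Tree: B1–B2

Every bag has size at most 5, so the width is 5 − 1 = 4 and tw(G) ≤ 4. On the other hand G contains the 5-clique {0, 1, 2, 3, 5}. A clique must lie in a single bag of any decomposition, so no decomposition can have width below 4. Combining the bounds, tw(G) = 4.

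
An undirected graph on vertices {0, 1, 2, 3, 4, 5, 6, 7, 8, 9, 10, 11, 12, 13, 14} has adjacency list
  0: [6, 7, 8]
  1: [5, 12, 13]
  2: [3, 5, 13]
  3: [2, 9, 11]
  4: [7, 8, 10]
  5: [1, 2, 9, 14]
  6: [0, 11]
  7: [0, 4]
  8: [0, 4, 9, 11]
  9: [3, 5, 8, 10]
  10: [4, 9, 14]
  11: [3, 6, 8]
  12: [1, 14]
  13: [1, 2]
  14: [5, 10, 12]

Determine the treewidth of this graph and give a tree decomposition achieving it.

The largest bag has 4 vertices, giving width 3; this decomposition certifies tw(G) ≤ 3. For the lower bound: the 4 vertex sets {0,6,7}, {11}, {8}, {3,4,9,10} are disjoint, each induces a connected subgraph, and every pair is joined by at least one edge of G. Contracting each set to a single vertex therefore yields K_{4} as a minor, and since treewidth is minor-monotone, tw(G) ≥ tw(K_{4}) = 3. Combining the bounds, tw(G) = 3.

Treewidth 3.
Bags: B1 = {0, 6, 7, 11}  B2 = {0, 7, 8, 11}  B3 = {4, 7, 8, 11}  B4 = {3, 4, 8, 11}  B5 = {3, 4, 8, 9}  B6 = {3, 4, 9, 10}  B7 = {2, 3, 9, 10}  B8 = {2, 5, 9, 10}  B9 = {2, 5, 10, 14}  B10 = {2, 5, 13, 14}  B11 = {1, 5, 13, 14}  B12 = {1, 12, 13, 14}
Tree: B1–B2, B2–B3, B3–B4, B4–B5, B5–B6, B6–B7, B7–B8, B8–B9, B9–B10, B10–B11, B11–B12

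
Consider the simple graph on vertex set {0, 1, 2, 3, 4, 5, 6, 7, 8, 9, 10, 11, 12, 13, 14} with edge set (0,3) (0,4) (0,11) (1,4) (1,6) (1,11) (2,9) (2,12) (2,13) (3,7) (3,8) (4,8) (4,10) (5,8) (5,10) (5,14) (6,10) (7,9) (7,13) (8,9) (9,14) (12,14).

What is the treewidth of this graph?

A width-3 tree decomposition is:
Bags: B1 = {1, 6, 10, 11}  B2 = {1, 4, 10, 11}  B3 = {0, 4, 10, 11}  B4 = {0, 4, 5, 10}  B5 = {0, 4, 5, 8}  B6 = {0, 3, 5, 8}  B7 = {3, 5, 8, 14}  B8 = {3, 8, 9, 14}  B9 = {3, 7, 9, 14}  B10 = {7, 9, 12, 14}  B11 = {2, 7, 9, 12}  B12 = {2, 7, 12, 13}
Tree: B1–B2, B2–B3, B3–B4, B4–B5, B5–B6, B6–B7, B7–B8, B8–B9, B9–B10, B10–B11, B11–B12
Each bag holds 4 vertices, so the decomposition has width 3, which upper-bounds the treewidth. For the lower bound: the 4 vertex sets {1,6,11}, {10}, {4}, {0,3,5,8} are disjoint, each induces a connected subgraph, and every pair is joined by at least one edge of G. Contracting each set to a single vertex therefore yields K_{4} as a minor, and since treewidth is minor-monotone, tw(G) ≥ tw(K_{4}) = 3. Combining the bounds, tw(G) = 3.

3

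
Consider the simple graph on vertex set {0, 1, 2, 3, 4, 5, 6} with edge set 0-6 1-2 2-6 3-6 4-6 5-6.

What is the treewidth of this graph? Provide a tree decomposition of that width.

The largest bag has 2 vertices, giving width 1; this decomposition certifies tw(G) ≤ 1. G has an edge, so its treewidth is at least 1. The upper and lower bounds meet at 1, so that is the treewidth.

Treewidth 1.
One such decomposition:
Bags: B1 = {2, 6}  B2 = {3, 6}  B3 = {1, 2}  B4 = {0, 6}  B5 = {5, 6}  B6 = {4, 6}
Tree: B1–B2, B1–B3, B2–B4, B1–B5, B1–B6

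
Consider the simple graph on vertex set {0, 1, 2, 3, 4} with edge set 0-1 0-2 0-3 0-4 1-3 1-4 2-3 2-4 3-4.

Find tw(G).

3

A width-3 tree decomposition is:
Bags: B1 = {0, 1, 3, 4}  B2 = {0, 2, 3, 4}
Tree: B1–B2
Every bag has size at most 4, so the width is 4 − 1 = 3 and tw(G) ≤ 3. For the lower bound, the 4 vertices {0, 1, 3, 4} are pairwise adjacent, and any tree decomposition puts a clique entirely inside one bag — forcing width ≥ 3. Therefore the treewidth is 3.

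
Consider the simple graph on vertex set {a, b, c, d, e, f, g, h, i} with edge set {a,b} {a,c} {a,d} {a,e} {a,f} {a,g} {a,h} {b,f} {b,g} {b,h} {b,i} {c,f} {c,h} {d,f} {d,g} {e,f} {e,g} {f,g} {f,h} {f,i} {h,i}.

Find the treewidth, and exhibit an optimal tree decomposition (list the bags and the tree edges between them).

Treewidth 3.
One optimal decomposition is:
Bags: B1 = {a, b, f, h}  B2 = {a, c, f, h}  B3 = {a, b, f, g}  B4 = {b, f, h, i}  B5 = {a, d, f, g}  B6 = {a, e, f, g}
Tree: B1–B2, B1–B3, B1–B4, B3–B5, B5–B6

Each bag holds 4 vertices, so the decomposition has width 3, which upper-bounds the treewidth. For the lower bound, the 4 vertices {a, d, f, g} are pairwise adjacent, and any tree decomposition puts a clique entirely inside one bag — forcing width ≥ 3. Therefore the treewidth is 3.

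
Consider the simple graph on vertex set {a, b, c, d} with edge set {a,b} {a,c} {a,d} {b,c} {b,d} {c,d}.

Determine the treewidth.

A width-3 tree decomposition is:
Bags: B1 = {a, b, c, d}
Tree: (single bag)
With just one bag of size 4, the width is 4 − 1 = 3, so tw(G) ≤ 3. On the other hand G contains the 4-clique {a, b, c, d}. A clique must lie in a single bag of any decomposition, so no decomposition can have width below 3. Therefore the treewidth is 3.

3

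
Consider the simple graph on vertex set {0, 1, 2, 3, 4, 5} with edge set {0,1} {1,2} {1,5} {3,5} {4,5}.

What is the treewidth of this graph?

1

A width-1 tree decomposition is:
Bags: B1 = {1, 5}  B2 = {3, 5}  B3 = {0, 1}  B4 = {4, 5}  B5 = {1, 2}
Tree: B1–B2, B1–B3, B2–B4, B3–B5
Each bag holds 2 vertices, so the decomposition has width 1, which upper-bounds the treewidth. G has an edge, so its treewidth is at least 1. The upper and lower bounds meet at 1, so that is the treewidth.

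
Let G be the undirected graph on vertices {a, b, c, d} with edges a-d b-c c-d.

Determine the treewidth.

A width-1 tree decomposition is:
Bags: B1 = {a, d}  B2 = {c, d}  B3 = {b, c}
Tree: B1–B2, B2–B3
Each bag holds 2 vertices, so the decomposition has width 1, which upper-bounds the treewidth. G has an edge, so its treewidth is at least 1. Combining the bounds, tw(G) = 1.

1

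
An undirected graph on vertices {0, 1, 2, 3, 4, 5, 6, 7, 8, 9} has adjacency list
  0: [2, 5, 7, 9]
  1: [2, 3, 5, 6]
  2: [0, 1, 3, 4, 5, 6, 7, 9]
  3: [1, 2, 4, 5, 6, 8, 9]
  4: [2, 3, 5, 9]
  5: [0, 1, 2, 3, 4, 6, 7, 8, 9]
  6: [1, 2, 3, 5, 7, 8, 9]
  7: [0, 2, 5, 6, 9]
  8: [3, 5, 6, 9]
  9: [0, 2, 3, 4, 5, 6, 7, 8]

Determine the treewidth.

4

A width-4 tree decomposition is:
Bags: B1 = {2, 3, 5, 6, 9}  B2 = {2, 5, 6, 7, 9}  B3 = {1, 2, 3, 5, 6}  B4 = {2, 3, 4, 5, 9}  B5 = {3, 5, 6, 8, 9}  B6 = {0, 2, 5, 7, 9}
Tree: B1–B2, B1–B3, B1–B4, B1–B5, B2–B6
Every bag has size at most 5, so the width is 5 − 1 = 4 and tw(G) ≤ 4. Conversely, {3, 5, 6, 8, 9} is a clique of size 5, and the vertices of any clique must share a bag in every tree decomposition; so some bag has ≥ 5 vertices and tw(G) ≥ 4. Hence tw(G) = 4 exactly.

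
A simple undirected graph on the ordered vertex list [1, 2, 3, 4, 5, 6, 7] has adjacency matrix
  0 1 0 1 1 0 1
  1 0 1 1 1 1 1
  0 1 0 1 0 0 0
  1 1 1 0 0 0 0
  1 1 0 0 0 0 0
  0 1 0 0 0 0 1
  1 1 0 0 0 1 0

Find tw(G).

A width-2 tree decomposition is:
Bags: B1 = {1, 2, 7}  B2 = {1, 2, 5}  B3 = {1, 2, 4}  B4 = {2, 6, 7}  B5 = {2, 3, 4}
Tree: B1–B2, B2–B3, B1–B4, B3–B5
Each bag holds 3 vertices, so the decomposition has width 2, which upper-bounds the treewidth. Conversely, {1, 2, 4} is a clique of size 3, and the vertices of any clique must share a bag in every tree decomposition; so some bag has ≥ 3 vertices and tw(G) ≥ 2. Hence tw(G) = 2 exactly.

2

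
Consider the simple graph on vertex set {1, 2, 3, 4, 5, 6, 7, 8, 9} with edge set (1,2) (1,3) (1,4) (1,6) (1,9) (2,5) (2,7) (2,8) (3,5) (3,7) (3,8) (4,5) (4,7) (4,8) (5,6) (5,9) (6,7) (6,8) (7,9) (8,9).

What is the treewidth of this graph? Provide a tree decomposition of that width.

Treewidth 4.
Bags: B1 = {1, 2, 5, 7, 8}  B2 = {1, 4, 5, 7, 8}  B3 = {1, 3, 5, 7, 8}  B4 = {1, 5, 6, 7, 8}  B5 = {1, 5, 7, 8, 9}
Tree: B1–B2, B2–B3, B3–B4, B4–B5

Every bag has size at most 5, so the width is 5 − 1 = 4 and tw(G) ≤ 4. For the lower bound: the 5 vertex sets {2,7}, {1,4}, {3,8}, {5}, {6} are disjoint, each induces a connected subgraph, and every pair is joined by at least one edge of G. Contracting each set to a single vertex therefore yields K_{5} as a minor, and since treewidth is minor-monotone, tw(G) ≥ tw(K_{5}) = 4. Hence tw(G) = 4 exactly.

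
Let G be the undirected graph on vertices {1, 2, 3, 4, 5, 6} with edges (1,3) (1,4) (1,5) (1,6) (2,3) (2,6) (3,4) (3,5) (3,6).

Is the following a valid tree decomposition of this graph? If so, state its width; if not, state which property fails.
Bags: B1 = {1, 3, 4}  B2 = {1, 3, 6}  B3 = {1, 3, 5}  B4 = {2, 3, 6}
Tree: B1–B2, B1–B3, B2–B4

Yes; width 2.

Checking the three conditions: (i) the bags cover all of {1, 2, 3, 4, 5, 6}; (ii) for each edge, some bag contains both endpoints; (iii) the bags containing any fixed vertex form a subtree. All hold, so the decomposition is valid with width 3 − 1 = 2.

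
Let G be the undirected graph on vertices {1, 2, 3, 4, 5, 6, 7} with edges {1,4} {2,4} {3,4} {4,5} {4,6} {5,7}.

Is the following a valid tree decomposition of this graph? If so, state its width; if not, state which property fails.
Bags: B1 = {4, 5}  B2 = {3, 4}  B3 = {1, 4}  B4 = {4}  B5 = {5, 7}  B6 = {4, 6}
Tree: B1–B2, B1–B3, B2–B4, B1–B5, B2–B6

No — vertex 2 appears in no bag.

A tree decomposition must satisfy three properties: every vertex lies in some bag; for every edge, both endpoints lie together in some bag; and for every vertex, the bags containing it form a connected subtree. Here vertex 2 appears in no bag, so the decomposition is invalid.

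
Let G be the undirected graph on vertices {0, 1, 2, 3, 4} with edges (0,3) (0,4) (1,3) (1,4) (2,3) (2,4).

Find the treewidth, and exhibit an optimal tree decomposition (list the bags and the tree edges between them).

The largest bag has 3 vertices, giving width 2; this decomposition certifies tw(G) ≤ 2. The edges 4–0–3–1–4 form a cycle, so G is not a tree and its treewidth is at least 2. Therefore the treewidth is 2.

Treewidth 2.
One optimal decomposition is:
Bags: B1 = {0, 3, 4}  B2 = {1, 3, 4}  B3 = {2, 3, 4}
Tree: B1–B2, B2–B3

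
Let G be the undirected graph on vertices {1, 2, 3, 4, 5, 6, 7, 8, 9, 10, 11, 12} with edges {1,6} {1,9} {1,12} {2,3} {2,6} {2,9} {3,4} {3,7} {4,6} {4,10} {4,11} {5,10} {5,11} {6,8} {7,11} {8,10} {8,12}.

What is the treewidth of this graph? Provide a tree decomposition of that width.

Treewidth 3.
Bags: B1 = {1, 8, 9, 12}  B2 = {1, 6, 8, 9}  B3 = {2, 6, 8, 9}  B4 = {2, 6, 8, 10}  B5 = {2, 4, 6, 10}  B6 = {2, 3, 4, 10}  B7 = {3, 4, 5, 10}  B8 = {3, 4, 5, 11}  B9 = {3, 5, 7, 11}
Tree: B1–B2, B2–B3, B3–B4, B4–B5, B5–B6, B6–B7, B7–B8, B8–B9

Each bag holds 4 vertices, so the decomposition has width 3, which upper-bounds the treewidth. For the lower bound: the 4 vertex sets {1,9,12}, {8}, {6}, {2,3,4,10} are disjoint, each induces a connected subgraph, and every pair is joined by at least one edge of G. Contracting each set to a single vertex therefore yields K_{4} as a minor, and since treewidth is minor-monotone, tw(G) ≥ tw(K_{4}) = 3. Therefore the treewidth is 3.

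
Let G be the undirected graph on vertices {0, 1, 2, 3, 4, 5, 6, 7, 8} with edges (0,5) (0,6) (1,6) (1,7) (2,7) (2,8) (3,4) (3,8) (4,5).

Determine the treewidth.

A width-2 tree decomposition is:
Bags: B1 = {2, 7, 8}  B2 = {3, 7, 8}  B3 = {3, 4, 7}  B4 = {4, 5, 7}  B5 = {0, 5, 7}  B6 = {0, 6, 7}  B7 = {1, 6, 7}
Tree: B1–B2, B2–B3, B3–B4, B4–B5, B5–B6, B6–B7
The largest bag has 3 vertices, giving width 2; this decomposition certifies tw(G) ≤ 2. Since 7–2–8–3–4–5–0–6–1–7 is a cycle in G, G is not acyclic. Forests are exactly the graphs of treewidth ≤ 1, so tw(G) ≥ 2. The upper and lower bounds meet at 2, so that is the treewidth.

2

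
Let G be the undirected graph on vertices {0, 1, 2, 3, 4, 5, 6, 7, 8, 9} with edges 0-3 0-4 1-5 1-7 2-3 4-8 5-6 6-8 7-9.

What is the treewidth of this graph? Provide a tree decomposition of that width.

The largest bag has 2 vertices, giving width 1; this decomposition certifies tw(G) ≤ 1. Any graph with an edge has treewidth ≥ 1, and G has the edge 9–7. Hence tw(G) = 1 exactly.

Treewidth 1.
One such decomposition:
Bags: B1 = {7, 9}  B2 = {1, 7}  B3 = {1, 5}  B4 = {5, 6}  B5 = {6, 8}  B6 = {4, 8}  B7 = {0, 4}  B8 = {0, 3}  B9 = {2, 3}
Tree: B1–B2, B2–B3, B3–B4, B4–B5, B5–B6, B6–B7, B7–B8, B8–B9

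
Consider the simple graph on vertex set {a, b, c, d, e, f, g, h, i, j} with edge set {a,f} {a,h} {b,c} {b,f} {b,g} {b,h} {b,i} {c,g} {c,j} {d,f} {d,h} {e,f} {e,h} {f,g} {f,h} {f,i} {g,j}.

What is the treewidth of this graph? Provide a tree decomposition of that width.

Treewidth 2.
Bags: B1 = {b, f, g}  B2 = {b, f, h}  B3 = {d, f, h}  B4 = {a, f, h}  B5 = {e, f, h}  B6 = {b, f, i}  B7 = {b, c, g}  B8 = {c, g, j}
Tree: B1–B2, B2–B3, B2–B4, B4–B5, B1–B6, B1–B7, B7–B8

Each bag holds 3 vertices, so the decomposition has width 2, which upper-bounds the treewidth. On the other hand G contains the 3-clique {c, g, j}. A clique must lie in a single bag of any decomposition, so no decomposition can have width below 2. Therefore the treewidth is 2.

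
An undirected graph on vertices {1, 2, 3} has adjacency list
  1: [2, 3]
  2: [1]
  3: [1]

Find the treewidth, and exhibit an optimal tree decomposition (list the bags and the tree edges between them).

Every bag has size at most 2, so the width is 2 − 1 = 1 and tw(G) ≤ 1. G has an edge, so its treewidth is at least 1. Combining the bounds, tw(G) = 1.

Treewidth 1.
One such decomposition:
Bags: B1 = {1, 3}  B2 = {1, 2}
Tree: B1–B2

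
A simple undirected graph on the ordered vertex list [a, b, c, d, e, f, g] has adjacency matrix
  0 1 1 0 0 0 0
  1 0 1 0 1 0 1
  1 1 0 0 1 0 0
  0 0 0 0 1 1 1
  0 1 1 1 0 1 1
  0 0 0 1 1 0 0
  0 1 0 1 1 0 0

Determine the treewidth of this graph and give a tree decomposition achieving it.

Every bag has size at most 3, so the width is 3 − 1 = 2 and tw(G) ≤ 2. For the lower bound, the 3 vertices {d, e, g} are pairwise adjacent, and any tree decomposition puts a clique entirely inside one bag — forcing width ≥ 2. The upper and lower bounds meet at 2, so that is the treewidth.

Treewidth 2.
Bags: B1 = {b, c, e}  B2 = {b, e, g}  B3 = {d, e, g}  B4 = {d, e, f}  B5 = {a, b, c}
Tree: B1–B2, B2–B3, B3–B4, B1–B5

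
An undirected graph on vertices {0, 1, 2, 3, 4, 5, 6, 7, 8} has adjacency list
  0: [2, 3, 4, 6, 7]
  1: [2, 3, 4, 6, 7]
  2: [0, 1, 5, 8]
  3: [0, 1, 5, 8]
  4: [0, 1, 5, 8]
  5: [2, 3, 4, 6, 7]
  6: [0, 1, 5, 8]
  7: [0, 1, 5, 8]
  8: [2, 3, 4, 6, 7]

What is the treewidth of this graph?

4

A width-4 tree decomposition is:
Bags: B1 = {0, 1, 3, 5, 8}  B2 = {0, 1, 5, 6, 8}  B3 = {0, 1, 5, 7, 8}  B4 = {0, 1, 4, 5, 8}  B5 = {0, 1, 2, 5, 8}
Tree: B1–B2, B2–B3, B3–B4, B4–B5
Each bag holds 5 vertices, so the decomposition has width 4, which upper-bounds the treewidth. For the lower bound: the 5 vertex sets {1,3}, {0,6}, {7,8}, {5}, {4} are disjoint, each induces a connected subgraph, and every pair is joined by at least one edge of G. Contracting each set to a single vertex therefore yields K_{5} as a minor, and since treewidth is minor-monotone, tw(G) ≥ tw(K_{5}) = 4. The upper and lower bounds meet at 4, so that is the treewidth.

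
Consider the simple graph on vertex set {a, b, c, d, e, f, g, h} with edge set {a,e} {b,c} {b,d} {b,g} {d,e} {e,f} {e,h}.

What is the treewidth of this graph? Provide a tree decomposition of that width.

The largest bag has 2 vertices, giving width 1; this decomposition certifies tw(G) ≤ 1. Any graph with an edge has treewidth ≥ 1, and G has the edge b–c. Hence tw(G) = 1 exactly.

Treewidth 1.
One such decomposition:
Bags: B1 = {b, c}  B2 = {b, d}  B3 = {d, e}  B4 = {e, h}  B5 = {e, f}  B6 = {a, e}  B7 = {b, g}
Tree: B1–B2, B2–B3, B3–B4, B3–B5, B3–B6, B1–B7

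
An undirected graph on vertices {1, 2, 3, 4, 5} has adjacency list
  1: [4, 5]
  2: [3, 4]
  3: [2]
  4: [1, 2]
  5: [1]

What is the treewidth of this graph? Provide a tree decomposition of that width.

The largest bag has 2 vertices, giving width 1; this decomposition certifies tw(G) ≤ 1. Since G has at least one edge (e.g. 1–4), it is not an edgeless graph, so tw(G) ≥ 1. The upper and lower bounds meet at 1, so that is the treewidth.

Treewidth 1.
One such decomposition:
Bags: B1 = {1, 4}  B2 = {2, 4}  B3 = {1, 5}  B4 = {2, 3}
Tree: B1–B2, B1–B3, B2–B4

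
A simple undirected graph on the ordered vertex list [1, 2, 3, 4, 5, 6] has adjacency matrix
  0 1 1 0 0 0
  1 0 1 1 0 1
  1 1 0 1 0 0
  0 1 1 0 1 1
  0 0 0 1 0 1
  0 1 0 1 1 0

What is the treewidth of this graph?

2

A width-2 tree decomposition is:
Bags: B1 = {2, 4, 6}  B2 = {2, 3, 4}  B3 = {1, 2, 3}  B4 = {4, 5, 6}
Tree: B1–B2, B2–B3, B1–B4
Every bag has size at most 3, so the width is 3 − 1 = 2 and tw(G) ≤ 2. On the other hand G contains the 3-clique {1, 2, 3}. A clique must lie in a single bag of any decomposition, so no decomposition can have width below 2. Combining the bounds, tw(G) = 2.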